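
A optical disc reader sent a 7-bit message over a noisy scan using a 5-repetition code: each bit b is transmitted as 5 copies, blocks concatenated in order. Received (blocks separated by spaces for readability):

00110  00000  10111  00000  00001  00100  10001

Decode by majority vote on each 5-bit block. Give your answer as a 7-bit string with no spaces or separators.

Block 1 (00110): 2 ones → 0
Block 2 (00000): 0 ones → 0
Block 3 (10111): 4 ones → 1
Block 4 (00000): 0 ones → 0
Block 5 (00001): 1 one → 0
Block 6 (00100): 1 one → 0
Block 7 (10001): 2 ones → 0

0010000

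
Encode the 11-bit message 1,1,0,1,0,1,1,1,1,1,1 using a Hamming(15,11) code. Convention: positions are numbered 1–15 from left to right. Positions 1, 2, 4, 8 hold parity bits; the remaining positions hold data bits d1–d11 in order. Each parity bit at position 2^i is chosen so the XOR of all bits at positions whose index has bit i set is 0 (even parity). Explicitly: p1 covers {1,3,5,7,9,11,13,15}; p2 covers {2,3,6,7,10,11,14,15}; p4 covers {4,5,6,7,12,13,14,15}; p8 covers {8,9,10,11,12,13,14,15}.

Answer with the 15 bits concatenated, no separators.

001010100111111

Place data at non-parity positions: p1 p2 1 p4 1 0 1 p8 0 1 1 1 1 1 1
p1 (pos 1,3,5,7,9,11,13,15): XOR of data positions = 1⊕1⊕1⊕0⊕1⊕1⊕1 = 0
p2 (pos 2,3,6,7,10,11,14,15): XOR of data positions = 1⊕0⊕1⊕1⊕1⊕1⊕1 = 0
p4 (pos 4,5,6,7,12,13,14,15): XOR of data positions = 1⊕0⊕1⊕1⊕1⊕1⊕1 = 0
p8 (pos 8,9,10,11,12,13,14,15): XOR of data positions = 0⊕1⊕1⊕1⊕1⊕1⊕1 = 0
Codeword: 001010100111111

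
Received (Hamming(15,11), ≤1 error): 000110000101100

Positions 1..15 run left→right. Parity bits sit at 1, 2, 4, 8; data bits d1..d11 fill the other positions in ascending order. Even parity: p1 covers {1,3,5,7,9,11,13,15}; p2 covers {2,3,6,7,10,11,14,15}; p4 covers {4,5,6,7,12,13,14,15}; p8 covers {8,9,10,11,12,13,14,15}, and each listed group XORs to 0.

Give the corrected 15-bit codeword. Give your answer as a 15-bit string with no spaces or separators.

000110000001100

s1 (pos 1,3,5,7,9,11,13,15): 0⊕0⊕1⊕0⊕0⊕0⊕1⊕0 = 0
s2 (pos 2,3,6,7,10,11,14,15): 0⊕0⊕0⊕0⊕1⊕0⊕0⊕0 = 1
s4 (pos 4,5,6,7,12,13,14,15): 1⊕1⊕0⊕0⊕1⊕1⊕0⊕0 = 0
s8 (pos 8,9,10,11,12,13,14,15): 0⊕0⊕1⊕0⊕1⊕1⊕0⊕0 = 1
Syndrome s8…s1 = 1010 → error at position 10.
Flip position 10: 000110000101100 → 000110000001100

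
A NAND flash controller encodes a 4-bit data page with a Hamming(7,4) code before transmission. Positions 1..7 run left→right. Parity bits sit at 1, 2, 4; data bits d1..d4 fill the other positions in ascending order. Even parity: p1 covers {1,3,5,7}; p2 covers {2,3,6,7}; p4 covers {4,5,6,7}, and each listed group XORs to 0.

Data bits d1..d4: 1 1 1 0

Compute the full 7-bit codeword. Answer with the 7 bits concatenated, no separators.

Place data at non-parity positions: p1 p2 1 p4 1 1 0
p1 (pos 1,3,5,7): XOR of data positions = 1⊕1⊕0 = 0
p2 (pos 2,3,6,7): XOR of data positions = 1⊕1⊕0 = 0
p4 (pos 4,5,6,7): XOR of data positions = 1⊕1⊕0 = 0
Codeword: 0010110

0010110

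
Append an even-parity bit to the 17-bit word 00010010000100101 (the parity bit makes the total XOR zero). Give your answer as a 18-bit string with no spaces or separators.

XOR of the 17 data bits: 0⊕0⊕0⊕1⊕0⊕0⊕1⊕0⊕0⊕0⊕0⊕1⊕0⊕0⊕1⊕0⊕1 = 1
Parity bit = 1 (so all 18 bits XOR to 0).

000100100001001011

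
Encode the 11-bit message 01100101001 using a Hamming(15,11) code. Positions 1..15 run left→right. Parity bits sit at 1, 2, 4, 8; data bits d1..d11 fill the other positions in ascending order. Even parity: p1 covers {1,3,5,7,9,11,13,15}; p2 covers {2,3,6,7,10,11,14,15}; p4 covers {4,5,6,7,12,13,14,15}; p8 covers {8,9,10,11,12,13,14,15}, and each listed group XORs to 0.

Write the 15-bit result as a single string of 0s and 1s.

Place data at non-parity positions: p1 p2 0 p4 1 1 0 p8 0 1 0 1 0 0 1
p1 (pos 1,3,5,7,9,11,13,15): XOR of data positions = 0⊕1⊕0⊕0⊕0⊕0⊕1 = 0
p2 (pos 2,3,6,7,10,11,14,15): XOR of data positions = 0⊕1⊕0⊕1⊕0⊕0⊕1 = 1
p4 (pos 4,5,6,7,12,13,14,15): XOR of data positions = 1⊕1⊕0⊕1⊕0⊕0⊕1 = 0
p8 (pos 8,9,10,11,12,13,14,15): XOR of data positions = 0⊕1⊕0⊕1⊕0⊕0⊕1 = 1
Codeword: 010011010101001

010011010101001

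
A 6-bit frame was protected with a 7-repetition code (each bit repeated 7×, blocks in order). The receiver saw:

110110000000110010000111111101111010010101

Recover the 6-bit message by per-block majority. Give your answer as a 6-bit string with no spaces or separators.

Block 1 (1101100): 4 ones → 1
Block 2 (0000011): 2 ones → 0
Block 3 (0010000): 1 one → 0
Block 4 (1111111): 7 ones → 1
Block 5 (0111101): 5 ones → 1
Block 6 (0010101): 3 ones → 0

100110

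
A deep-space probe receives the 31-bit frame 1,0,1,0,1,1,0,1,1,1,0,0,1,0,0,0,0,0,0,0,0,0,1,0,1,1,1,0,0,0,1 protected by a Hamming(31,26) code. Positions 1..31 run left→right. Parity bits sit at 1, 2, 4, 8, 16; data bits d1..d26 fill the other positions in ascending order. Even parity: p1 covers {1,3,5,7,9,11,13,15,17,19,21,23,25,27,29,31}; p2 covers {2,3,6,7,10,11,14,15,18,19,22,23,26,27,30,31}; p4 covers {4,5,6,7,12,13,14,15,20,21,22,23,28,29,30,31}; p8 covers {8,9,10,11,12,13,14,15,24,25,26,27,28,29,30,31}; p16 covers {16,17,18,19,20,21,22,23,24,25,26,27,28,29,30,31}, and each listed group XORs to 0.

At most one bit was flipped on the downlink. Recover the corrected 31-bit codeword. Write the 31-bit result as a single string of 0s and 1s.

1010110111001000000000001110001

s1 (pos 1,3,5,7,9,11,13,15,17,19,21,23,25,27,29,31): 1⊕1⊕1⊕0⊕1⊕0⊕1⊕0⊕0⊕0⊕0⊕1⊕1⊕1⊕0⊕1 = 1
s2 (pos 2,3,6,7,10,11,14,15,18,19,22,23,26,27,30,31): 0⊕1⊕1⊕0⊕1⊕0⊕0⊕0⊕0⊕0⊕0⊕1⊕1⊕1⊕0⊕1 = 1
s4 (pos 4,5,6,7,12,13,14,15,20,21,22,23,28,29,30,31): 0⊕1⊕1⊕0⊕0⊕1⊕0⊕0⊕0⊕0⊕0⊕1⊕0⊕0⊕0⊕1 = 1
s8 (pos 8,9,10,11,12,13,14,15,24,25,26,27,28,29,30,31): 1⊕1⊕1⊕0⊕0⊕1⊕0⊕0⊕0⊕1⊕1⊕1⊕0⊕0⊕0⊕1 = 0
s16 (pos 16,17,18,19,20,21,22,23,24,25,26,27,28,29,30,31): 0⊕0⊕0⊕0⊕0⊕0⊕0⊕1⊕0⊕1⊕1⊕1⊕0⊕0⊕0⊕1 = 1
Syndrome s16…s1 = 10111 → error at position 23.
Flip position 23: 1010110111001000000000101110001 → 1010110111001000000000001110001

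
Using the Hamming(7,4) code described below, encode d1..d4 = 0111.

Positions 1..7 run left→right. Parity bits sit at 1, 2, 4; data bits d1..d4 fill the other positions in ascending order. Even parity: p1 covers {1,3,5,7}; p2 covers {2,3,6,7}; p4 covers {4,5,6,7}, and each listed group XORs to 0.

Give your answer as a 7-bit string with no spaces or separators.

0001111

Place data at non-parity positions: p1 p2 0 p4 1 1 1
p1 (pos 1,3,5,7): XOR of data positions = 0⊕1⊕1 = 0
p2 (pos 2,3,6,7): XOR of data positions = 0⊕1⊕1 = 0
p4 (pos 4,5,6,7): XOR of data positions = 1⊕1⊕1 = 1
Codeword: 0001111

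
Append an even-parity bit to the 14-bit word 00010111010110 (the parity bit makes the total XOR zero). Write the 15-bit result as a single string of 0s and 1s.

XOR of the 14 data bits: 0⊕0⊕0⊕1⊕0⊕1⊕1⊕1⊕0⊕1⊕0⊕1⊕1⊕0 = 1
Parity bit = 1 (so all 15 bits XOR to 0).

000101110101101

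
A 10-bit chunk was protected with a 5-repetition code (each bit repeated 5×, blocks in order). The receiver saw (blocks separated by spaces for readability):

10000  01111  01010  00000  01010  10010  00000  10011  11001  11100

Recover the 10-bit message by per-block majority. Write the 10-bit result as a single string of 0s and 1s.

Block 1 (10000): 1 one → 0
Block 2 (01111): 4 ones → 1
Block 3 (01010): 2 ones → 0
Block 4 (00000): 0 ones → 0
Block 5 (01010): 2 ones → 0
Block 6 (10010): 2 ones → 0
Block 7 (00000): 0 ones → 0
Block 8 (10011): 3 ones → 1
Block 9 (11001): 3 ones → 1
Block 10 (11100): 3 ones → 1

0100000111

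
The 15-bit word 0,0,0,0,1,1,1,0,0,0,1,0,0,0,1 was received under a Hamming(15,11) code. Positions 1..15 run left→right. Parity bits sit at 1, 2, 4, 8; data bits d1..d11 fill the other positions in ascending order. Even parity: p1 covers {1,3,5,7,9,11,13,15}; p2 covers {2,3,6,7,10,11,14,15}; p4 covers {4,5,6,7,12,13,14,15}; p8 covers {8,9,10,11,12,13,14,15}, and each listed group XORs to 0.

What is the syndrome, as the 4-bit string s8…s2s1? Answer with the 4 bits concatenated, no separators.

0000

s1 (pos 1,3,5,7,9,11,13,15): 0⊕0⊕1⊕1⊕0⊕1⊕0⊕1 = 0
s2 (pos 2,3,6,7,10,11,14,15): 0⊕0⊕1⊕1⊕0⊕1⊕0⊕1 = 0
s4 (pos 4,5,6,7,12,13,14,15): 0⊕1⊕1⊕1⊕0⊕0⊕0⊕1 = 0
s8 (pos 8,9,10,11,12,13,14,15): 0⊕0⊕0⊕1⊕0⊕0⊕0⊕1 = 0
Syndrome s8…s1 = 0000 → no error.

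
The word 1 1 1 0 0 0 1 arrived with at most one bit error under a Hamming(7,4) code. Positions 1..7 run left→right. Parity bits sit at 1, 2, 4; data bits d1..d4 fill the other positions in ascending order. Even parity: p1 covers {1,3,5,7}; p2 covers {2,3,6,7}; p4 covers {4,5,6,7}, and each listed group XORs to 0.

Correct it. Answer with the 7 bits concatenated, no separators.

1110000

s1 (pos 1,3,5,7): 1⊕1⊕0⊕1 = 1
s2 (pos 2,3,6,7): 1⊕1⊕0⊕1 = 1
s4 (pos 4,5,6,7): 0⊕0⊕0⊕1 = 1
Syndrome s4…s1 = 111 → error at position 7.
Flip position 7: 1110001 → 1110000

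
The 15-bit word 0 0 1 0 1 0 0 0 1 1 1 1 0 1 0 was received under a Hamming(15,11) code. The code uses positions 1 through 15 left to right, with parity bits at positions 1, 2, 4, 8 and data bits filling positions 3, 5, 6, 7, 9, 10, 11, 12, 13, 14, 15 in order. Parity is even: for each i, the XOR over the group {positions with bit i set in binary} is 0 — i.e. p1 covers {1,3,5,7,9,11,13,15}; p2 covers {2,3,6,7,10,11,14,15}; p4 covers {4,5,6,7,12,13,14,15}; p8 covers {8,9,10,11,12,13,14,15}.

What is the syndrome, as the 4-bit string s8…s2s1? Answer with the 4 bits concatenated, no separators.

1100

s1 (pos 1,3,5,7,9,11,13,15): 0⊕1⊕1⊕0⊕1⊕1⊕0⊕0 = 0
s2 (pos 2,3,6,7,10,11,14,15): 0⊕1⊕0⊕0⊕1⊕1⊕1⊕0 = 0
s4 (pos 4,5,6,7,12,13,14,15): 0⊕1⊕0⊕0⊕1⊕0⊕1⊕0 = 1
s8 (pos 8,9,10,11,12,13,14,15): 0⊕1⊕1⊕1⊕1⊕0⊕1⊕0 = 1
Syndrome s8…s1 = 1100 → error at position 12.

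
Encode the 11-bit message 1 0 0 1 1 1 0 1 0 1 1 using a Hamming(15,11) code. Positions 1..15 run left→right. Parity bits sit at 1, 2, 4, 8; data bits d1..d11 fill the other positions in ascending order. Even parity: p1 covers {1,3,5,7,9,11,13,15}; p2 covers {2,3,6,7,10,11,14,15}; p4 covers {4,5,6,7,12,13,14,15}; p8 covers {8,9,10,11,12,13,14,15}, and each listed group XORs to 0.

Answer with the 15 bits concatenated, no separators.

Place data at non-parity positions: p1 p2 1 p4 0 0 1 p8 1 1 0 1 0 1 1
p1 (pos 1,3,5,7,9,11,13,15): XOR of data positions = 1⊕0⊕1⊕1⊕0⊕0⊕1 = 0
p2 (pos 2,3,6,7,10,11,14,15): XOR of data positions = 1⊕0⊕1⊕1⊕0⊕1⊕1 = 1
p4 (pos 4,5,6,7,12,13,14,15): XOR of data positions = 0⊕0⊕1⊕1⊕0⊕1⊕1 = 0
p8 (pos 8,9,10,11,12,13,14,15): XOR of data positions = 1⊕1⊕0⊕1⊕0⊕1⊕1 = 1
Codeword: 011000111101011

011000111101011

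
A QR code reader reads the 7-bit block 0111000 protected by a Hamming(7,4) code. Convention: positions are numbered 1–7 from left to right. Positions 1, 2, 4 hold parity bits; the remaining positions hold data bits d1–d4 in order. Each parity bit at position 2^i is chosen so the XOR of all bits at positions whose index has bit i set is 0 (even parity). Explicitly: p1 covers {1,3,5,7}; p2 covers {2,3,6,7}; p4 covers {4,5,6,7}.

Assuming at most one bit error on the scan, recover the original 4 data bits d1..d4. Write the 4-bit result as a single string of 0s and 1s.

1100

s1 (pos 1,3,5,7): 0⊕1⊕0⊕0 = 1
s2 (pos 2,3,6,7): 1⊕1⊕0⊕0 = 0
s4 (pos 4,5,6,7): 1⊕0⊕0⊕0 = 1
Syndrome s4…s1 = 101 → error at position 5.
Flip position 5: 0111000 → 0111100
Read data bits from positions 3,5,6,7: 1100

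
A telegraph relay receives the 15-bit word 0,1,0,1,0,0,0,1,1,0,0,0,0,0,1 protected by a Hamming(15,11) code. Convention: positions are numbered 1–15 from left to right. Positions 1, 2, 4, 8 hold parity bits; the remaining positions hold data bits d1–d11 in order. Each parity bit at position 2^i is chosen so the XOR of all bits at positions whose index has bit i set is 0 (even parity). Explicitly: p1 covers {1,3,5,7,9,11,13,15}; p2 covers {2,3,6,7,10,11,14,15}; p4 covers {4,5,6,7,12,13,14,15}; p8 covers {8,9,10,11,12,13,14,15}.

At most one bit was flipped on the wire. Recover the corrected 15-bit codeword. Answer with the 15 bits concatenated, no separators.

010100001000001

s1 (pos 1,3,5,7,9,11,13,15): 0⊕0⊕0⊕0⊕1⊕0⊕0⊕1 = 0
s2 (pos 2,3,6,7,10,11,14,15): 1⊕0⊕0⊕0⊕0⊕0⊕0⊕1 = 0
s4 (pos 4,5,6,7,12,13,14,15): 1⊕0⊕0⊕0⊕0⊕0⊕0⊕1 = 0
s8 (pos 8,9,10,11,12,13,14,15): 1⊕1⊕0⊕0⊕0⊕0⊕0⊕1 = 1
Syndrome s8…s1 = 1000 → error at position 8.
Flip position 8: 010100011000001 → 010100001000001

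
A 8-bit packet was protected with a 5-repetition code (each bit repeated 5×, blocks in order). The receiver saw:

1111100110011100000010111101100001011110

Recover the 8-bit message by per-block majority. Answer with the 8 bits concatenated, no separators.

10101101

Block 1 (11111): 5 ones → 1
Block 2 (00110): 2 ones → 0
Block 3 (01110): 3 ones → 1
Block 4 (00000): 0 ones → 0
Block 5 (10111): 4 ones → 1
Block 6 (10110): 3 ones → 1
Block 7 (00010): 1 one → 0
Block 8 (11110): 4 ones → 1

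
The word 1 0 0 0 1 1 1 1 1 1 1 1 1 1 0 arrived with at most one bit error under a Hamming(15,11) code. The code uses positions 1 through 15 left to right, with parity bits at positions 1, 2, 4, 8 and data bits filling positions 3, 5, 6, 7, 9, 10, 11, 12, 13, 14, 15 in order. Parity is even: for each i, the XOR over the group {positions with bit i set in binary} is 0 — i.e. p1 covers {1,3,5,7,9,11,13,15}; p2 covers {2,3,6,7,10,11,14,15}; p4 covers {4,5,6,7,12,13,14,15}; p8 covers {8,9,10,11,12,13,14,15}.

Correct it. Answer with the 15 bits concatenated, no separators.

100011111011110

s1 (pos 1,3,5,7,9,11,13,15): 1⊕0⊕1⊕1⊕1⊕1⊕1⊕0 = 0
s2 (pos 2,3,6,7,10,11,14,15): 0⊕0⊕1⊕1⊕1⊕1⊕1⊕0 = 1
s4 (pos 4,5,6,7,12,13,14,15): 0⊕1⊕1⊕1⊕1⊕1⊕1⊕0 = 0
s8 (pos 8,9,10,11,12,13,14,15): 1⊕1⊕1⊕1⊕1⊕1⊕1⊕0 = 1
Syndrome s8…s1 = 1010 → error at position 10.
Flip position 10: 100011111111110 → 100011111011110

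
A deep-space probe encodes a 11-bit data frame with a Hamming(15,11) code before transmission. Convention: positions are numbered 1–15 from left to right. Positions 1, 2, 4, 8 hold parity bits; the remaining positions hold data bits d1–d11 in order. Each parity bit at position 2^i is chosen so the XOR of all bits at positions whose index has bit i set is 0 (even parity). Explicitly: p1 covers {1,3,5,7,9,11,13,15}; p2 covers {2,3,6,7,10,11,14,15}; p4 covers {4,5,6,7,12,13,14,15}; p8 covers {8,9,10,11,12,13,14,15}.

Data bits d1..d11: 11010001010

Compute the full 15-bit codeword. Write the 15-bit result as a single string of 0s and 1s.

111010100001010

Place data at non-parity positions: p1 p2 1 p4 1 0 1 p8 0 0 0 1 0 1 0
p1 (pos 1,3,5,7,9,11,13,15): XOR of data positions = 1⊕1⊕1⊕0⊕0⊕0⊕0 = 1
p2 (pos 2,3,6,7,10,11,14,15): XOR of data positions = 1⊕0⊕1⊕0⊕0⊕1⊕0 = 1
p4 (pos 4,5,6,7,12,13,14,15): XOR of data positions = 1⊕0⊕1⊕1⊕0⊕1⊕0 = 0
p8 (pos 8,9,10,11,12,13,14,15): XOR of data positions = 0⊕0⊕0⊕1⊕0⊕1⊕0 = 0
Codeword: 111010100001010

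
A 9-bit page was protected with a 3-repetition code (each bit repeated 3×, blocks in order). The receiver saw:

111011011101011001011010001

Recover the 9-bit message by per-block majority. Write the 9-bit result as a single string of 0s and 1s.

111110100

Block 1 (111): 3 ones → 1
Block 2 (011): 2 ones → 1
Block 3 (011): 2 ones → 1
Block 4 (101): 2 ones → 1
Block 5 (011): 2 ones → 1
Block 6 (001): 1 one → 0
Block 7 (011): 2 ones → 1
Block 8 (010): 1 one → 0
Block 9 (001): 1 one → 0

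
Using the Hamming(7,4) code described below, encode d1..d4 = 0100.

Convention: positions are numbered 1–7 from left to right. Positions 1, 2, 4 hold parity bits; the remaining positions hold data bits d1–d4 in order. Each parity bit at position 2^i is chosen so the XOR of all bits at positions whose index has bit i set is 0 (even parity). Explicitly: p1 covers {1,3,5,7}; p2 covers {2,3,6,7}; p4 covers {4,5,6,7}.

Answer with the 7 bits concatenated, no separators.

Place data at non-parity positions: p1 p2 0 p4 1 0 0
p1 (pos 1,3,5,7): XOR of data positions = 0⊕1⊕0 = 1
p2 (pos 2,3,6,7): XOR of data positions = 0⊕0⊕0 = 0
p4 (pos 4,5,6,7): XOR of data positions = 1⊕0⊕0 = 1
Codeword: 1001100

1001100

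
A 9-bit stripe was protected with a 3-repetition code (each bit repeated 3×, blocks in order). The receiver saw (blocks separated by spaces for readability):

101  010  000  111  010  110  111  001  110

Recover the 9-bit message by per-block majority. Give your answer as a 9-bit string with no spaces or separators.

Block 1 (101): 2 ones → 1
Block 2 (010): 1 one → 0
Block 3 (000): 0 ones → 0
Block 4 (111): 3 ones → 1
Block 5 (010): 1 one → 0
Block 6 (110): 2 ones → 1
Block 7 (111): 3 ones → 1
Block 8 (001): 1 one → 0
Block 9 (110): 2 ones → 1

100101101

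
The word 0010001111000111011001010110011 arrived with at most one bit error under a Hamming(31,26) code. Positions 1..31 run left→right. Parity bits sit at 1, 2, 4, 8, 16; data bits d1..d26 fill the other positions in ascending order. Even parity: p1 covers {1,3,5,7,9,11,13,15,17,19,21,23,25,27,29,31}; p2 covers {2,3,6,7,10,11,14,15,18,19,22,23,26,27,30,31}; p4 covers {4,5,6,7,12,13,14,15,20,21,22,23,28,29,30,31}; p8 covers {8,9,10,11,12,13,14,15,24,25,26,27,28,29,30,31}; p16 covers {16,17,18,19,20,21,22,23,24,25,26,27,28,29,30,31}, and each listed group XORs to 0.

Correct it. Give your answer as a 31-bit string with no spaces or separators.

0010001111000111111001010110011

s1 (pos 1,3,5,7,9,11,13,15,17,19,21,23,25,27,29,31): 0⊕1⊕0⊕1⊕1⊕0⊕0⊕1⊕0⊕1⊕0⊕0⊕0⊕1⊕0⊕1 = 1
s2 (pos 2,3,6,7,10,11,14,15,18,19,22,23,26,27,30,31): 0⊕1⊕0⊕1⊕1⊕0⊕1⊕1⊕1⊕1⊕1⊕0⊕1⊕1⊕1⊕1 = 0
s4 (pos 4,5,6,7,12,13,14,15,20,21,22,23,28,29,30,31): 0⊕0⊕0⊕1⊕0⊕0⊕1⊕1⊕0⊕0⊕1⊕0⊕0⊕0⊕1⊕1 = 0
s8 (pos 8,9,10,11,12,13,14,15,24,25,26,27,28,29,30,31): 1⊕1⊕1⊕0⊕0⊕0⊕1⊕1⊕1⊕0⊕1⊕1⊕0⊕0⊕1⊕1 = 0
s16 (pos 16,17,18,19,20,21,22,23,24,25,26,27,28,29,30,31): 1⊕0⊕1⊕1⊕0⊕0⊕1⊕0⊕1⊕0⊕1⊕1⊕0⊕0⊕1⊕1 = 1
Syndrome s16…s1 = 10001 → error at position 17.
Flip position 17: 0010001111000111011001010110011 → 0010001111000111111001010110011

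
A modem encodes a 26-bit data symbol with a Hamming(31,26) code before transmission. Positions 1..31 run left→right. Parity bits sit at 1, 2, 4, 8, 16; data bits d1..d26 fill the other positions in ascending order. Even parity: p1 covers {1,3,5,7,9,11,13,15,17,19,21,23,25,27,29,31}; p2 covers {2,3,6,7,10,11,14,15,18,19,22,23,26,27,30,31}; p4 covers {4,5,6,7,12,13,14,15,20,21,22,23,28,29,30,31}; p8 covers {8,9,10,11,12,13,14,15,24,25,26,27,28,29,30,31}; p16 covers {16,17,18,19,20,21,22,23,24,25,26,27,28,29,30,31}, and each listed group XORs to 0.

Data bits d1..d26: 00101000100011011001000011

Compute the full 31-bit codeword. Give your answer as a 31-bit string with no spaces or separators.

Place data at non-parity positions: p1 p2 0 p4 0 1 0 p8 1 0 0 0 1 0 0 p16 0 1 1 0 1 1 0 0 1 0 0 0 0 1 1
p1 (pos 1,3,5,7,9,11,13,15,17,19,21,23,25,27,29,31): XOR of data positions = 0⊕0⊕0⊕1⊕0⊕1⊕0⊕0⊕1⊕1⊕0⊕1⊕0⊕0⊕1 = 0
p2 (pos 2,3,6,7,10,11,14,15,18,19,22,23,26,27,30,31): XOR of data positions = 0⊕1⊕0⊕0⊕0⊕0⊕0⊕1⊕1⊕1⊕0⊕0⊕0⊕1⊕1 = 0
p4 (pos 4,5,6,7,12,13,14,15,20,21,22,23,28,29,30,31): XOR of data positions = 0⊕1⊕0⊕0⊕1⊕0⊕0⊕0⊕1⊕1⊕0⊕0⊕0⊕1⊕1 = 0
p8 (pos 8,9,10,11,12,13,14,15,24,25,26,27,28,29,30,31): XOR of data positions = 1⊕0⊕0⊕0⊕1⊕0⊕0⊕0⊕1⊕0⊕0⊕0⊕0⊕1⊕1 = 1
p16 (pos 16,17,18,19,20,21,22,23,24,25,26,27,28,29,30,31): XOR of data positions = 0⊕1⊕1⊕0⊕1⊕1⊕0⊕0⊕1⊕0⊕0⊕0⊕0⊕1⊕1 = 1
Codeword: 0000010110001001011011001000011

0000010110001001011011001000011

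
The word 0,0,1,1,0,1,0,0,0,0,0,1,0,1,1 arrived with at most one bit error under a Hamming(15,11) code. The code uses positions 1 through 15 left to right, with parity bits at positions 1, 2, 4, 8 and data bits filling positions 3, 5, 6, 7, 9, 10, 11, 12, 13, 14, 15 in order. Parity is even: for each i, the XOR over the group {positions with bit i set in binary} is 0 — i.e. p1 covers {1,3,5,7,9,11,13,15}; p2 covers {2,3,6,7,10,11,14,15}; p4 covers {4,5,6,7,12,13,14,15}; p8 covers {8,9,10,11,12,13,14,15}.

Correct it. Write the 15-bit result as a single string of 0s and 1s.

001101000000011

s1 (pos 1,3,5,7,9,11,13,15): 0⊕1⊕0⊕0⊕0⊕0⊕0⊕1 = 0
s2 (pos 2,3,6,7,10,11,14,15): 0⊕1⊕1⊕0⊕0⊕0⊕1⊕1 = 0
s4 (pos 4,5,6,7,12,13,14,15): 1⊕0⊕1⊕0⊕1⊕0⊕1⊕1 = 1
s8 (pos 8,9,10,11,12,13,14,15): 0⊕0⊕0⊕0⊕1⊕0⊕1⊕1 = 1
Syndrome s8…s1 = 1100 → error at position 12.
Flip position 12: 001101000001011 → 001101000000011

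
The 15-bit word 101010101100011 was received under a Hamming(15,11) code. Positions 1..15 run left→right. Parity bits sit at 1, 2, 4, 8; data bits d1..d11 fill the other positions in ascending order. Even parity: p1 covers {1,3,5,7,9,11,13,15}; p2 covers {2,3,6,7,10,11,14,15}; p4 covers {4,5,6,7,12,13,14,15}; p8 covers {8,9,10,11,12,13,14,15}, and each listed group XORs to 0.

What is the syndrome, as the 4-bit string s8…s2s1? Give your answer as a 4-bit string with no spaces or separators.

0010

s1 (pos 1,3,5,7,9,11,13,15): 1⊕1⊕1⊕1⊕1⊕0⊕0⊕1 = 0
s2 (pos 2,3,6,7,10,11,14,15): 0⊕1⊕0⊕1⊕1⊕0⊕1⊕1 = 1
s4 (pos 4,5,6,7,12,13,14,15): 0⊕1⊕0⊕1⊕0⊕0⊕1⊕1 = 0
s8 (pos 8,9,10,11,12,13,14,15): 0⊕1⊕1⊕0⊕0⊕0⊕1⊕1 = 0
Syndrome s8…s1 = 0010 → error at position 2.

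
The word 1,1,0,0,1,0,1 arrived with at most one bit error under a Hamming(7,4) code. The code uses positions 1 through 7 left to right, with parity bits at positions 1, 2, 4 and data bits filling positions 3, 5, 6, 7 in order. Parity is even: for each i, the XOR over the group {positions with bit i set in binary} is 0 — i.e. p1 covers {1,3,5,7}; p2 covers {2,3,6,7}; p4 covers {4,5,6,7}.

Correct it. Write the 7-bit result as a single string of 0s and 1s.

s1 (pos 1,3,5,7): 1⊕0⊕1⊕1 = 1
s2 (pos 2,3,6,7): 1⊕0⊕0⊕1 = 0
s4 (pos 4,5,6,7): 0⊕1⊕0⊕1 = 0
Syndrome s4…s1 = 001 → error at position 1.
Flip position 1: 1100101 → 0100101

0100101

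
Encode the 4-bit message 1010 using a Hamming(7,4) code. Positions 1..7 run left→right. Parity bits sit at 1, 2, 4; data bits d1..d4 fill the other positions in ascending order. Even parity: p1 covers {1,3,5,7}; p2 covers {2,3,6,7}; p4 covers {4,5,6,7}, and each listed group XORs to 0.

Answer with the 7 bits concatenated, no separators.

1011010

Place data at non-parity positions: p1 p2 1 p4 0 1 0
p1 (pos 1,3,5,7): XOR of data positions = 1⊕0⊕0 = 1
p2 (pos 2,3,6,7): XOR of data positions = 1⊕1⊕0 = 0
p4 (pos 4,5,6,7): XOR of data positions = 0⊕1⊕0 = 1
Codeword: 1011010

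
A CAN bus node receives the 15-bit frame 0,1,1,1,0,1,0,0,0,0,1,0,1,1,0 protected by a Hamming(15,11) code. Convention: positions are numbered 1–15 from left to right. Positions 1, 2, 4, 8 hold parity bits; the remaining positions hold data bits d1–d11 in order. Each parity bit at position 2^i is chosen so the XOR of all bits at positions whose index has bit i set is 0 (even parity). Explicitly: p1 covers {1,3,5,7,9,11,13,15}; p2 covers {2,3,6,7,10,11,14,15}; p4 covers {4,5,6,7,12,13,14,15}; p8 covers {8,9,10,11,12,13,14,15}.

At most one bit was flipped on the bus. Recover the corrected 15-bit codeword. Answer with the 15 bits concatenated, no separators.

s1 (pos 1,3,5,7,9,11,13,15): 0⊕1⊕0⊕0⊕0⊕1⊕1⊕0 = 1
s2 (pos 2,3,6,7,10,11,14,15): 1⊕1⊕1⊕0⊕0⊕1⊕1⊕0 = 1
s4 (pos 4,5,6,7,12,13,14,15): 1⊕0⊕1⊕0⊕0⊕1⊕1⊕0 = 0
s8 (pos 8,9,10,11,12,13,14,15): 0⊕0⊕0⊕1⊕0⊕1⊕1⊕0 = 1
Syndrome s8…s1 = 1011 → error at position 11.
Flip position 11: 011101000010110 → 011101000000110

011101000000110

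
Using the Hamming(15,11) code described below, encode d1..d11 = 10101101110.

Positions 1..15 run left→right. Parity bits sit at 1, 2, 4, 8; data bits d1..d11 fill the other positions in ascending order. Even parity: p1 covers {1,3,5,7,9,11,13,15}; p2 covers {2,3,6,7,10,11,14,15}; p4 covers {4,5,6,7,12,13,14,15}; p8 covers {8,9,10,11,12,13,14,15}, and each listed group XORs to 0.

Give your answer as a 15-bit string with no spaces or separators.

101001011101110

Place data at non-parity positions: p1 p2 1 p4 0 1 0 p8 1 1 0 1 1 1 0
p1 (pos 1,3,5,7,9,11,13,15): XOR of data positions = 1⊕0⊕0⊕1⊕0⊕1⊕0 = 1
p2 (pos 2,3,6,7,10,11,14,15): XOR of data positions = 1⊕1⊕0⊕1⊕0⊕1⊕0 = 0
p4 (pos 4,5,6,7,12,13,14,15): XOR of data positions = 0⊕1⊕0⊕1⊕1⊕1⊕0 = 0
p8 (pos 8,9,10,11,12,13,14,15): XOR of data positions = 1⊕1⊕0⊕1⊕1⊕1⊕0 = 1
Codeword: 101001011101110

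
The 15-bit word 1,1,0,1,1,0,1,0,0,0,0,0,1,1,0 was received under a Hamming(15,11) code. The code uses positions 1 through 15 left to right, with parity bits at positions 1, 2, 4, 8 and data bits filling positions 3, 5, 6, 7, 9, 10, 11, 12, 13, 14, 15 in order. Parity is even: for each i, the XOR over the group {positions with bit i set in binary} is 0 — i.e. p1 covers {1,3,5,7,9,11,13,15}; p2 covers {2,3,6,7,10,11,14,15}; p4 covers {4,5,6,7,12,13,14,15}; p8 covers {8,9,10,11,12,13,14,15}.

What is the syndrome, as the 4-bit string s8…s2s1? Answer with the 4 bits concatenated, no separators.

s1 (pos 1,3,5,7,9,11,13,15): 1⊕0⊕1⊕1⊕0⊕0⊕1⊕0 = 0
s2 (pos 2,3,6,7,10,11,14,15): 1⊕0⊕0⊕1⊕0⊕0⊕1⊕0 = 1
s4 (pos 4,5,6,7,12,13,14,15): 1⊕1⊕0⊕1⊕0⊕1⊕1⊕0 = 1
s8 (pos 8,9,10,11,12,13,14,15): 0⊕0⊕0⊕0⊕0⊕1⊕1⊕0 = 0
Syndrome s8…s1 = 0110 → error at position 6.

0110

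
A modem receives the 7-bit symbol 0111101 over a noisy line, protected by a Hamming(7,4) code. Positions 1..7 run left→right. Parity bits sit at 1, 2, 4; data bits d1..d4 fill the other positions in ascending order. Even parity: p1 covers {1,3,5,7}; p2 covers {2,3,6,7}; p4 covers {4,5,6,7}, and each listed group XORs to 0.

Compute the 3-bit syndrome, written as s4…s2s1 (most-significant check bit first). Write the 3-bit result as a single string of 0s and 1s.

111

s1 (pos 1,3,5,7): 0⊕1⊕1⊕1 = 1
s2 (pos 2,3,6,7): 1⊕1⊕0⊕1 = 1
s4 (pos 4,5,6,7): 1⊕1⊕0⊕1 = 1
Syndrome s4…s1 = 111 → error at position 7.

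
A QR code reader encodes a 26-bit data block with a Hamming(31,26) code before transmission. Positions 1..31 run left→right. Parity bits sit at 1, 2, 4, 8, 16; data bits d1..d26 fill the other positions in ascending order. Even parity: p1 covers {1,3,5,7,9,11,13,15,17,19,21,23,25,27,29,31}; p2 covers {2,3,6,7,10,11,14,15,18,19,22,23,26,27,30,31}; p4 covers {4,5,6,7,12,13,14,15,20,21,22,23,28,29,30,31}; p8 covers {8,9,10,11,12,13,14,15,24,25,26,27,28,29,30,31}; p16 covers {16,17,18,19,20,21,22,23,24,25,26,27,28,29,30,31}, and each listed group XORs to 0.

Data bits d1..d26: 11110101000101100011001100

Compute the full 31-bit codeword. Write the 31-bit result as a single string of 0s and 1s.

Place data at non-parity positions: p1 p2 1 p4 1 1 1 p8 0 1 0 1 0 0 0 p16 1 0 1 1 0 0 0 1 1 0 0 1 1 0 0
p1 (pos 1,3,5,7,9,11,13,15,17,19,21,23,25,27,29,31): XOR of data positions = 1⊕1⊕1⊕0⊕0⊕0⊕0⊕1⊕1⊕0⊕0⊕1⊕0⊕1⊕0 = 1
p2 (pos 2,3,6,7,10,11,14,15,18,19,22,23,26,27,30,31): XOR of data positions = 1⊕1⊕1⊕1⊕0⊕0⊕0⊕0⊕1⊕0⊕0⊕0⊕0⊕0⊕0 = 1
p4 (pos 4,5,6,7,12,13,14,15,20,21,22,23,28,29,30,31): XOR of data positions = 1⊕1⊕1⊕1⊕0⊕0⊕0⊕1⊕0⊕0⊕0⊕1⊕1⊕0⊕0 = 1
p8 (pos 8,9,10,11,12,13,14,15,24,25,26,27,28,29,30,31): XOR of data positions = 0⊕1⊕0⊕1⊕0⊕0⊕0⊕1⊕1⊕0⊕0⊕1⊕1⊕0⊕0 = 0
p16 (pos 16,17,18,19,20,21,22,23,24,25,26,27,28,29,30,31): XOR of data positions = 1⊕0⊕1⊕1⊕0⊕0⊕0⊕1⊕1⊕0⊕0⊕1⊕1⊕0⊕0 = 1
Codeword: 1111111001010001101100011001100

1111111001010001101100011001100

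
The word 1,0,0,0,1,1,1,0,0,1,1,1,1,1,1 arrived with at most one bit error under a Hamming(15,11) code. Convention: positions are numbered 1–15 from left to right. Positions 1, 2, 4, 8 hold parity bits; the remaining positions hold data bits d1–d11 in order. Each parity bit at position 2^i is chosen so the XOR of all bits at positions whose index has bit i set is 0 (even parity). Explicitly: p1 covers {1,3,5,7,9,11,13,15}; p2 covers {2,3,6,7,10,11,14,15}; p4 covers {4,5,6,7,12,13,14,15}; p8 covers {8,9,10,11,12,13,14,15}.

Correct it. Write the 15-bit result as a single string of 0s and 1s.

100111100111111

s1 (pos 1,3,5,7,9,11,13,15): 1⊕0⊕1⊕1⊕0⊕1⊕1⊕1 = 0
s2 (pos 2,3,6,7,10,11,14,15): 0⊕0⊕1⊕1⊕1⊕1⊕1⊕1 = 0
s4 (pos 4,5,6,7,12,13,14,15): 0⊕1⊕1⊕1⊕1⊕1⊕1⊕1 = 1
s8 (pos 8,9,10,11,12,13,14,15): 0⊕0⊕1⊕1⊕1⊕1⊕1⊕1 = 0
Syndrome s8…s1 = 0100 → error at position 4.
Flip position 4: 100011100111111 → 100111100111111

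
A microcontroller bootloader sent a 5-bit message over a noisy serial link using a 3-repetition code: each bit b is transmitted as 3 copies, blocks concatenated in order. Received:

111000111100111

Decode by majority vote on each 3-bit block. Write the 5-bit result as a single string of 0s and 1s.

10101

Block 1 (111): 3 ones → 1
Block 2 (000): 0 ones → 0
Block 3 (111): 3 ones → 1
Block 4 (100): 1 one → 0
Block 5 (111): 3 ones → 1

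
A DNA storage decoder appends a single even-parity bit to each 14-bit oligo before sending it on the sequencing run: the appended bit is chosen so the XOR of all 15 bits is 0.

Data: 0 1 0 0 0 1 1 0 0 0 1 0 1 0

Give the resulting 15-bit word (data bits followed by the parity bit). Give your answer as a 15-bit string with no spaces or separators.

010001100010101

XOR of the 14 data bits: 0⊕1⊕0⊕0⊕0⊕1⊕1⊕0⊕0⊕0⊕1⊕0⊕1⊕0 = 1
Parity bit = 1 (so all 15 bits XOR to 0).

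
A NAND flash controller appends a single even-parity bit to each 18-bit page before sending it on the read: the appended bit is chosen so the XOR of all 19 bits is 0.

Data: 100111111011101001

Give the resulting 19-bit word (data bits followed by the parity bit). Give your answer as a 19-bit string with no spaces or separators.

XOR of the 18 data bits: 1⊕0⊕0⊕1⊕1⊕1⊕1⊕1⊕1⊕0⊕1⊕1⊕1⊕0⊕1⊕0⊕0⊕1 = 0
Parity bit = 0 (so all 19 bits XOR to 0).

1001111110111010010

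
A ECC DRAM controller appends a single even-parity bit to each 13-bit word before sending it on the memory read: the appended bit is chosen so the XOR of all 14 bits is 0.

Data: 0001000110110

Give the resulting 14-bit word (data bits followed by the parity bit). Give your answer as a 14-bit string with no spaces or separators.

00010001101101

XOR of the 13 data bits: 0⊕0⊕0⊕1⊕0⊕0⊕0⊕1⊕1⊕0⊕1⊕1⊕0 = 1
Parity bit = 1 (so all 14 bits XOR to 0).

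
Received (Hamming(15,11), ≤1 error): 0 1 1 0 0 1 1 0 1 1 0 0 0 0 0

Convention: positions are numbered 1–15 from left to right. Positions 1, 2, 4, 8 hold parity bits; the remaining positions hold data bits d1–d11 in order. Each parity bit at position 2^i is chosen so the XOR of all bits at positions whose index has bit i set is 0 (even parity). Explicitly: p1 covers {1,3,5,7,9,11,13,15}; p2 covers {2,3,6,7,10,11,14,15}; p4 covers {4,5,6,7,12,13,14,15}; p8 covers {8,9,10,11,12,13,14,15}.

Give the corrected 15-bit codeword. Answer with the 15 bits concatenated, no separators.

s1 (pos 1,3,5,7,9,11,13,15): 0⊕1⊕0⊕1⊕1⊕0⊕0⊕0 = 1
s2 (pos 2,3,6,7,10,11,14,15): 1⊕1⊕1⊕1⊕1⊕0⊕0⊕0 = 1
s4 (pos 4,5,6,7,12,13,14,15): 0⊕0⊕1⊕1⊕0⊕0⊕0⊕0 = 0
s8 (pos 8,9,10,11,12,13,14,15): 0⊕1⊕1⊕0⊕0⊕0⊕0⊕0 = 0
Syndrome s8…s1 = 0011 → error at position 3.
Flip position 3: 011001101100000 → 010001101100000

010001101100000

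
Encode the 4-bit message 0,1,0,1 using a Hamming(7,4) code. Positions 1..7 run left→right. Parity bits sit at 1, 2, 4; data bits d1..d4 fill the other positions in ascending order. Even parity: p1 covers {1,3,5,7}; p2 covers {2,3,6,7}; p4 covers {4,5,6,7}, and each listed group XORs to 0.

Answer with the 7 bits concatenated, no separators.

Place data at non-parity positions: p1 p2 0 p4 1 0 1
p1 (pos 1,3,5,7): XOR of data positions = 0⊕1⊕1 = 0
p2 (pos 2,3,6,7): XOR of data positions = 0⊕0⊕1 = 1
p4 (pos 4,5,6,7): XOR of data positions = 1⊕0⊕1 = 0
Codeword: 0100101

0100101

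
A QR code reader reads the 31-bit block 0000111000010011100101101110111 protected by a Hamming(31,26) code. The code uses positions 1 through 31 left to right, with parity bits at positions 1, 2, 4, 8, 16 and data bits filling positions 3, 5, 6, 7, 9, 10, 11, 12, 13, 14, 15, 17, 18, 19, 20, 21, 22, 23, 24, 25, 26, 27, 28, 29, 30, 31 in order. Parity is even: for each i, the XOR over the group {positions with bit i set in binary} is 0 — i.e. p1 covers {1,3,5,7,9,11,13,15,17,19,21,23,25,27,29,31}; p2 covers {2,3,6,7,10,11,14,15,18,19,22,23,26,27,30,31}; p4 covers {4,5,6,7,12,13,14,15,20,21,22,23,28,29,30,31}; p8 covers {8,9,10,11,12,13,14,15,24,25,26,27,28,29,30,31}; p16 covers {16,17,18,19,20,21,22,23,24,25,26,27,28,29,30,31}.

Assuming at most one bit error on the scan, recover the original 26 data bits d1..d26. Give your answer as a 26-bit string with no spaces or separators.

s1 (pos 1,3,5,7,9,11,13,15,17,19,21,23,25,27,29,31): 0⊕0⊕1⊕1⊕0⊕0⊕0⊕1⊕1⊕0⊕0⊕1⊕1⊕1⊕1⊕1 = 1
s2 (pos 2,3,6,7,10,11,14,15,18,19,22,23,26,27,30,31): 0⊕0⊕1⊕1⊕0⊕0⊕0⊕1⊕0⊕0⊕1⊕1⊕1⊕1⊕1⊕1 = 1
s4 (pos 4,5,6,7,12,13,14,15,20,21,22,23,28,29,30,31): 0⊕1⊕1⊕1⊕1⊕0⊕0⊕1⊕1⊕0⊕1⊕1⊕0⊕1⊕1⊕1 = 1
s8 (pos 8,9,10,11,12,13,14,15,24,25,26,27,28,29,30,31): 0⊕0⊕0⊕0⊕1⊕0⊕0⊕1⊕0⊕1⊕1⊕1⊕0⊕1⊕1⊕1 = 0
s16 (pos 16,17,18,19,20,21,22,23,24,25,26,27,28,29,30,31): 1⊕1⊕0⊕0⊕1⊕0⊕1⊕1⊕0⊕1⊕1⊕1⊕0⊕1⊕1⊕1 = 1
Syndrome s16…s1 = 10111 → error at position 23.
Flip position 23: 0000111000010011100101101110111 → 0000111000010011100101001110111
Read data bits from positions 3,5,6,7,9,10,11,12,13,14,15,17,18,19,20,21,22,23,24,25,26,27,28,29,30,31: 01110001001100101001110111

01110001001100101001110111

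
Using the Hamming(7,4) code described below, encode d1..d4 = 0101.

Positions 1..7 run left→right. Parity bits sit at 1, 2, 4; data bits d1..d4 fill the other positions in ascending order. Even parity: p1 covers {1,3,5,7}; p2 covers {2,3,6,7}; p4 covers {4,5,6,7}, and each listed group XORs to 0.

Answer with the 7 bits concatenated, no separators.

0100101

Place data at non-parity positions: p1 p2 0 p4 1 0 1
p1 (pos 1,3,5,7): XOR of data positions = 0⊕1⊕1 = 0
p2 (pos 2,3,6,7): XOR of data positions = 0⊕0⊕1 = 1
p4 (pos 4,5,6,7): XOR of data positions = 1⊕0⊕1 = 0
Codeword: 0100101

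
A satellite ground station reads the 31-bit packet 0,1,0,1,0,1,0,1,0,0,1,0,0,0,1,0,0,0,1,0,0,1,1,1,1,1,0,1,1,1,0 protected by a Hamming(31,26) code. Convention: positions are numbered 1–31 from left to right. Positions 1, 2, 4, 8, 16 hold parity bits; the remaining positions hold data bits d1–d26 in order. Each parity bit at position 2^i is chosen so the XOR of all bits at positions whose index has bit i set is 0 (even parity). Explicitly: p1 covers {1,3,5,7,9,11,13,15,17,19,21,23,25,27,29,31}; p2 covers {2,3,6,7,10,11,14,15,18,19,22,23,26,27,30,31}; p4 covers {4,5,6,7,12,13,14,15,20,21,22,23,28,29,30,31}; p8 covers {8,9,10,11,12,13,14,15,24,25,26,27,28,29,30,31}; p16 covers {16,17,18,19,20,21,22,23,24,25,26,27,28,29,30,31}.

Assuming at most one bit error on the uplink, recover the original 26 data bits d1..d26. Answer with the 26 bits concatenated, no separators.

00100010001001001111001110

s1 (pos 1,3,5,7,9,11,13,15,17,19,21,23,25,27,29,31): 0⊕0⊕0⊕0⊕0⊕1⊕0⊕1⊕0⊕1⊕0⊕1⊕1⊕0⊕1⊕0 = 0
s2 (pos 2,3,6,7,10,11,14,15,18,19,22,23,26,27,30,31): 1⊕0⊕1⊕0⊕0⊕1⊕0⊕1⊕0⊕1⊕1⊕1⊕1⊕0⊕1⊕0 = 1
s4 (pos 4,5,6,7,12,13,14,15,20,21,22,23,28,29,30,31): 1⊕0⊕1⊕0⊕0⊕0⊕0⊕1⊕0⊕0⊕1⊕1⊕1⊕1⊕1⊕0 = 0
s8 (pos 8,9,10,11,12,13,14,15,24,25,26,27,28,29,30,31): 1⊕0⊕0⊕1⊕0⊕0⊕0⊕1⊕1⊕1⊕1⊕0⊕1⊕1⊕1⊕0 = 1
s16 (pos 16,17,18,19,20,21,22,23,24,25,26,27,28,29,30,31): 0⊕0⊕0⊕1⊕0⊕0⊕1⊕1⊕1⊕1⊕1⊕0⊕1⊕1⊕1⊕0 = 1
Syndrome s16…s1 = 11010 → error at position 26.
Flip position 26: 0101010100100010001001111101110 → 0101010100100010001001111001110
Read data bits from positions 3,5,6,7,9,10,11,12,13,14,15,17,18,19,20,21,22,23,24,25,26,27,28,29,30,31: 00100010001001001111001110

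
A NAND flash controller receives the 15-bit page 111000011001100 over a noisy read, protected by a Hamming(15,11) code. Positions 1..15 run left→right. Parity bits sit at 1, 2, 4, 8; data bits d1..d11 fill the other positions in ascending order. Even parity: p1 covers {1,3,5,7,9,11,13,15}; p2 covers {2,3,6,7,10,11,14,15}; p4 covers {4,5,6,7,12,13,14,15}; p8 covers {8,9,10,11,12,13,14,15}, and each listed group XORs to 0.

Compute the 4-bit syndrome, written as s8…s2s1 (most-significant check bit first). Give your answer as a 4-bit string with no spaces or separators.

s1 (pos 1,3,5,7,9,11,13,15): 1⊕1⊕0⊕0⊕1⊕0⊕1⊕0 = 0
s2 (pos 2,3,6,7,10,11,14,15): 1⊕1⊕0⊕0⊕0⊕0⊕0⊕0 = 0
s4 (pos 4,5,6,7,12,13,14,15): 0⊕0⊕0⊕0⊕1⊕1⊕0⊕0 = 0
s8 (pos 8,9,10,11,12,13,14,15): 1⊕1⊕0⊕0⊕1⊕1⊕0⊕0 = 0
Syndrome s8…s1 = 0000 → no error.

0000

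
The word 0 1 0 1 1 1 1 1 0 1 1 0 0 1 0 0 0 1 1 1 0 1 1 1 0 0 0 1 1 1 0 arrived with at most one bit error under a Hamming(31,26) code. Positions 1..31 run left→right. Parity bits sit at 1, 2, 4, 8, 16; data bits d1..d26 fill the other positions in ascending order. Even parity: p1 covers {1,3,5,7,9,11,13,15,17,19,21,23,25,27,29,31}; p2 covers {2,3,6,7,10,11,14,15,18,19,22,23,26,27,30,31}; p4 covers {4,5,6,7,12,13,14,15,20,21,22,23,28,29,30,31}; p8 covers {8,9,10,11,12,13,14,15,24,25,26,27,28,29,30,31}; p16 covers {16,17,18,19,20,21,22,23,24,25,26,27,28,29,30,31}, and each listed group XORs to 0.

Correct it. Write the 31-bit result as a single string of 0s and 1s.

0101111101100100011100110001110

s1 (pos 1,3,5,7,9,11,13,15,17,19,21,23,25,27,29,31): 0⊕0⊕1⊕1⊕0⊕1⊕0⊕0⊕0⊕1⊕0⊕1⊕0⊕0⊕1⊕0 = 0
s2 (pos 2,3,6,7,10,11,14,15,18,19,22,23,26,27,30,31): 1⊕0⊕1⊕1⊕1⊕1⊕1⊕0⊕1⊕1⊕1⊕1⊕0⊕0⊕1⊕0 = 1
s4 (pos 4,5,6,7,12,13,14,15,20,21,22,23,28,29,30,31): 1⊕1⊕1⊕1⊕0⊕0⊕1⊕0⊕1⊕0⊕1⊕1⊕1⊕1⊕1⊕0 = 1
s8 (pos 8,9,10,11,12,13,14,15,24,25,26,27,28,29,30,31): 1⊕0⊕1⊕1⊕0⊕0⊕1⊕0⊕1⊕0⊕0⊕0⊕1⊕1⊕1⊕0 = 0
s16 (pos 16,17,18,19,20,21,22,23,24,25,26,27,28,29,30,31): 0⊕0⊕1⊕1⊕1⊕0⊕1⊕1⊕1⊕0⊕0⊕0⊕1⊕1⊕1⊕0 = 1
Syndrome s16…s1 = 10110 → error at position 22.
Flip position 22: 0101111101100100011101110001110 → 0101111101100100011100110001110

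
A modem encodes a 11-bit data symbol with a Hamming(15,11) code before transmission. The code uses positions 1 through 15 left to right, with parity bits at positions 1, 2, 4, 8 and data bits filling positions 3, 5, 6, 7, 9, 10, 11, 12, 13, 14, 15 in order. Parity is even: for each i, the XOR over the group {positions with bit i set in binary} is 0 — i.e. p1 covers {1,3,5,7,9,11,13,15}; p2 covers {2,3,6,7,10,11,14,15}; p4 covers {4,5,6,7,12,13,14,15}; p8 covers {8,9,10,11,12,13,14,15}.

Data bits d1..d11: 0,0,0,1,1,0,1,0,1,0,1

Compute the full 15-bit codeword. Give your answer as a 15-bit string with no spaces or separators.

110100101010101

Place data at non-parity positions: p1 p2 0 p4 0 0 1 p8 1 0 1 0 1 0 1
p1 (pos 1,3,5,7,9,11,13,15): XOR of data positions = 0⊕0⊕1⊕1⊕1⊕1⊕1 = 1
p2 (pos 2,3,6,7,10,11,14,15): XOR of data positions = 0⊕0⊕1⊕0⊕1⊕0⊕1 = 1
p4 (pos 4,5,6,7,12,13,14,15): XOR of data positions = 0⊕0⊕1⊕0⊕1⊕0⊕1 = 1
p8 (pos 8,9,10,11,12,13,14,15): XOR of data positions = 1⊕0⊕1⊕0⊕1⊕0⊕1 = 0
Codeword: 110100101010101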